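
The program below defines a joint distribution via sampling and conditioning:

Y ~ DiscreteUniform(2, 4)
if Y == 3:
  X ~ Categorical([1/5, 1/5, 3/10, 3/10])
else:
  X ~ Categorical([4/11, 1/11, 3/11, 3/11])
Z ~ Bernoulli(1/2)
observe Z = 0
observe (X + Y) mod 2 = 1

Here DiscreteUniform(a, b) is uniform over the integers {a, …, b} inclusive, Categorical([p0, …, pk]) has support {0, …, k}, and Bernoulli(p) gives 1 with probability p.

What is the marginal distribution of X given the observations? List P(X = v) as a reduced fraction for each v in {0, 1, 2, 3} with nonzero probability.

Enumerate traces; 6 have nonzero weight after conditioning:
  (Y=2, X=1, Z=0) weight 1/66
  (Y=2, X=3, Z=0) weight 1/22
  (Y=3, X=0, Z=0) weight 1/30
  (Y=3, X=2, Z=0) weight 1/20
  (Y=4, X=1, Z=0) weight 1/66
  (Y=4, X=3, Z=0) weight 1/22
Group by X:
  weight(X=0) = 1/30
  weight(X=1) = 1/33
  weight(X=2) = 1/20
  weight(X=3) = 1/11
Total weight = 1/30 + 1/33 + 1/20 + 1/11 = 9/44
P(X=0 | obs) = 1/30 / 9/44 = 22/135
P(X=1 | obs) = 1/33 / 9/44 = 4/27
P(X=2 | obs) = 1/20 / 9/44 = 11/45
P(X=3 | obs) = 1/11 / 9/44 = 4/9

P(X=0) = 22/135, P(X=1) = 4/27, P(X=2) = 11/45, P(X=3) = 4/9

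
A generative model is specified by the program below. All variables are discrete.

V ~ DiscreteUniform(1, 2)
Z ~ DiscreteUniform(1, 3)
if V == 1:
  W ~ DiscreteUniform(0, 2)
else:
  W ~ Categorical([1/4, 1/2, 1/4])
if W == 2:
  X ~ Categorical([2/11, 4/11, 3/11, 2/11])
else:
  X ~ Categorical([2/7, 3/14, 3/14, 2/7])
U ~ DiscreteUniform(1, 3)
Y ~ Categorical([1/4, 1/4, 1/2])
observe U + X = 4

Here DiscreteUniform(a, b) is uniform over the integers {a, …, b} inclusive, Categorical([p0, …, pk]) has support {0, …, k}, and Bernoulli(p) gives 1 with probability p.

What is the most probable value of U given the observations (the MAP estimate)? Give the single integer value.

Enumerate traces; 162 have nonzero weight after conditioning:
  (V=1, Z=1, W=0, X=1, U=3, Y=0) weight 1/1008
  (V=1, Z=1, W=0, X=1, U=3, Y=1) weight 1/1008
  (V=1, Z=1, W=0, X=1, U=3, Y=2) weight 1/504
  (V=1, Z=1, W=0, X=2, U=2, Y=0) weight 1/1008
  (V=1, Z=1, W=0, X=2, U=2, Y=1) weight 1/1008
  (V=1, Z=1, W=0, X=2, U=2, Y=2) weight 1/504
  (V=1, Z=1, W=0, X=3, U=1, Y=0) weight 1/756
  (V=1, Z=1, W=0, X=3, U=1, Y=1) weight 1/756
  … 154 more
Group by U:
  weight(U=1) = 59/693
  weight(U=2) = 95/1232
  weight(U=3) = 953/11088
Total weight = 59/693 + 95/1232 + 953/11088 = 172/693
P(U=1 | obs) = 59/693 / 172/693 = 59/172
P(U=2 | obs) = 95/1232 / 172/693 = 855/2752
P(U=3 | obs) = 953/11088 / 172/693 = 953/2752
argmax = 3

argmax_v P(U = v | obs) = 3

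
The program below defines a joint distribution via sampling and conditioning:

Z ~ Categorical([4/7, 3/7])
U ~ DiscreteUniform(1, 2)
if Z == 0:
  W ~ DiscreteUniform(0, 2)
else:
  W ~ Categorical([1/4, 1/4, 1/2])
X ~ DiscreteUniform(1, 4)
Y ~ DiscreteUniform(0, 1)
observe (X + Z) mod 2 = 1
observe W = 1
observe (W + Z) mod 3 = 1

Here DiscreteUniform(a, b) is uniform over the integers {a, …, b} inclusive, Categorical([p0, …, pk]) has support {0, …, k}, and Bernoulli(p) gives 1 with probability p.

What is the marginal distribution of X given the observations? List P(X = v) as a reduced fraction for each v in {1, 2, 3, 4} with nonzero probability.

P(X=1) = 1/2, P(X=3) = 1/2

Enumerate traces; 8 have nonzero weight after conditioning:
  (Z=0, U=1, W=1, X=1, Y=0) weight 1/84
  (Z=0, U=1, W=1, X=1, Y=1) weight 1/84
  (Z=0, U=1, W=1, X=3, Y=0) weight 1/84
  (Z=0, U=1, W=1, X=3, Y=1) weight 1/84
  (Z=0, U=2, W=1, X=1, Y=0) weight 1/84
  (Z=0, U=2, W=1, X=1, Y=1) weight 1/84
  (Z=0, U=2, W=1, X=3, Y=0) weight 1/84
  (Z=0, U=2, W=1, X=3, Y=1) weight 1/84
Group by X:
  weight(X=1) = 1/21
  weight(X=3) = 1/21
Total weight = 1/21 + 1/21 = 2/21
P(X=1 | obs) = 1/21 / 2/21 = 1/2
P(X=3 | obs) = 1/21 / 2/21 = 1/2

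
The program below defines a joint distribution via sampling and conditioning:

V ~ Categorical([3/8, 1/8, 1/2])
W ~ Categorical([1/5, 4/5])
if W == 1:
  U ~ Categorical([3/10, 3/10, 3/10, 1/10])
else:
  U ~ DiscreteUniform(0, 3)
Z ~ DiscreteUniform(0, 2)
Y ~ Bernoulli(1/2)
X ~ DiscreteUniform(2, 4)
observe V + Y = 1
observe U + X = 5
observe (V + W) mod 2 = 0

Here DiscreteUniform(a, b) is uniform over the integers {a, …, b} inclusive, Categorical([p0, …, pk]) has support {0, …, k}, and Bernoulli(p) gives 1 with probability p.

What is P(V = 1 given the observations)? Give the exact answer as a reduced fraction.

Enumerate traces; 18 have nonzero weight after conditioning:
  (V=0, W=0, U=1, Z=0, Y=1, X=4) weight 1/960
  (V=0, W=0, U=1, Z=1, Y=1, X=4) weight 1/960
  (V=0, W=0, U=1, Z=2, Y=1, X=4) weight 1/960
  (V=0, W=0, U=2, Z=0, Y=1, X=3) weight 1/960
  (V=0, W=0, U=2, Z=1, Y=1, X=3) weight 1/960
  (V=0, W=0, U=2, Z=2, Y=1, X=3) weight 1/960
  (V=0, W=0, U=3, Z=0, Y=1, X=2) weight 1/960
  (V=0, W=0, U=3, Z=1, Y=1, X=2) weight 1/960
  (V=1, W=1, U=1, Z=0, Y=0, X=4) weight 1/600
  … 9 more
Group by V:
  weight(V=0) = 3/320
  weight(V=1) = 7/600
Total weight = 3/320 + 7/600 = 101/4800
P(V=0 | obs) = 3/320 / 101/4800 = 45/101
P(V=1 | obs) = 7/600 / 101/4800 = 56/101

P(V = 1 | obs) = 56/101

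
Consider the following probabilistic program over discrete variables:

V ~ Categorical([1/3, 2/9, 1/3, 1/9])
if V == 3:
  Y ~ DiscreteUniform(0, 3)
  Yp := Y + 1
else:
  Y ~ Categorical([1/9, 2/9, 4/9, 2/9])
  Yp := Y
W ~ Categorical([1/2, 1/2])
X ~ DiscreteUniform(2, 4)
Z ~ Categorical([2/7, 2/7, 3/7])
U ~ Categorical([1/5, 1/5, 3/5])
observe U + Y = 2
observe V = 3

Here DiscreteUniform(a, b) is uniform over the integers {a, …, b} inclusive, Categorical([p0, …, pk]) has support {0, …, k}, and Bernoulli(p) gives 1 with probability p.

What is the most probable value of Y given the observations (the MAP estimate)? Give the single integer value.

argmax_v P(Y = v | obs) = 0

Enumerate traces; 54 have nonzero weight after conditioning:
  (V=3, Y=0, W=0, X=2, Z=0, U=2) weight 1/1260
  (V=3, Y=0, W=0, X=2, Z=1, U=2) weight 1/1260
  (V=3, Y=0, W=0, X=2, Z=2, U=2) weight 1/840
  (V=3, Y=0, W=0, X=3, Z=0, U=2) weight 1/1260
  (V=3, Y=0, W=0, X=3, Z=1, U=2) weight 1/1260
  (V=3, Y=0, W=0, X=3, Z=2, U=2) weight 1/840
  (V=3, Y=0, W=0, X=4, Z=0, U=2) weight 1/1260
  (V=3, Y=0, W=0, X=4, Z=1, U=2) weight 1/1260
  (V=3, Y=1, W=0, X=2, Z=0, U=1) weight 1/3780
  (V=3, Y=2, W=0, X=2, Z=0, U=0) weight 1/3780
  … 44 more
Group by Y:
  weight(Y=0) = 1/60
  weight(Y=1) = 1/180
  weight(Y=2) = 1/180
Total weight = 1/60 + 1/180 + 1/180 = 1/36
P(Y=0 | obs) = 1/60 / 1/36 = 3/5
P(Y=1 | obs) = 1/180 / 1/36 = 1/5
P(Y=2 | obs) = 1/180 / 1/36 = 1/5
argmax = 0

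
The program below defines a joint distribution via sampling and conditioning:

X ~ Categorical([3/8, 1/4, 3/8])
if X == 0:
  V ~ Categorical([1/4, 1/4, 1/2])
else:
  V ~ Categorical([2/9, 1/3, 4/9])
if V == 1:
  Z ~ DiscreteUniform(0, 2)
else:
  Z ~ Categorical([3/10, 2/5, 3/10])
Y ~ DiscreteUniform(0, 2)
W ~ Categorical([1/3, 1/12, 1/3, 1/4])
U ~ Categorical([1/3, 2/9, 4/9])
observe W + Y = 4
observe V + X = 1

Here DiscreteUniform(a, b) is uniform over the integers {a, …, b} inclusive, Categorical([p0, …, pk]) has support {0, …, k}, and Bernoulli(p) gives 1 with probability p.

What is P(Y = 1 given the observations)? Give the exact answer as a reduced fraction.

Enumerate traces; 36 have nonzero weight after conditioning:
  (X=0, V=1, Z=0, Y=1, W=3, U=0) weight 1/1152
  (X=0, V=1, Z=0, Y=1, W=3, U=1) weight 1/1728
  (X=0, V=1, Z=0, Y=1, W=3, U=2) weight 1/864
  (X=0, V=1, Z=0, Y=2, W=2, U=0) weight 1/864
  (X=0, V=1, Z=0, Y=2, W=2, U=1) weight 1/1296
  (X=0, V=1, Z=0, Y=2, W=2, U=2) weight 1/648
  (X=0, V=1, Z=1, Y=1, W=3, U=0) weight 1/1152
  (X=0, V=1, Z=1, Y=1, W=3, U=1) weight 1/1728
  … 28 more
Group by Y:
  weight(Y=1) = 43/3456
  weight(Y=2) = 43/2592
Total weight = 43/3456 + 43/2592 = 301/10368
P(Y=1 | obs) = 43/3456 / 301/10368 = 3/7
P(Y=2 | obs) = 43/2592 / 301/10368 = 4/7

P(Y = 1 | obs) = 3/7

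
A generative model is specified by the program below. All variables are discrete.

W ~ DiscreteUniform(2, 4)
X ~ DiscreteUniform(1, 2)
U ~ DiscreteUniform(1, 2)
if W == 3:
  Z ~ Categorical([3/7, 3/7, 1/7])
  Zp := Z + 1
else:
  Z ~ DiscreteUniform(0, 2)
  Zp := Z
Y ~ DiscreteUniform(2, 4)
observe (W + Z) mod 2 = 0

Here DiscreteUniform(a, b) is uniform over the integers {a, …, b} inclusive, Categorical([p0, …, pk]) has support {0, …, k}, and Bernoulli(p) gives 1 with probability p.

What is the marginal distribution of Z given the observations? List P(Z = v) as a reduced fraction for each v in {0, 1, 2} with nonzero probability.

Enumerate traces; 60 have nonzero weight after conditioning:
  (W=2, X=1, U=1, Z=0, Y=2) weight 1/108
  (W=2, X=1, U=1, Z=0, Y=3) weight 1/108
  (W=2, X=1, U=1, Z=0, Y=4) weight 1/108
  (W=2, X=1, U=1, Z=2, Y=2) weight 1/108
  (W=2, X=1, U=1, Z=2, Y=3) weight 1/108
  (W=2, X=1, U=1, Z=2, Y=4) weight 1/108
  (W=2, X=1, U=2, Z=0, Y=2) weight 1/108
  (W=2, X=1, U=2, Z=0, Y=3) weight 1/108
  (W=3, X=1, U=1, Z=1, Y=2) weight 1/84
  … 51 more
Group by Z:
  weight(Z=0) = 2/9
  weight(Z=1) = 1/7
  weight(Z=2) = 2/9
Total weight = 2/9 + 1/7 + 2/9 = 37/63
P(Z=0 | obs) = 2/9 / 37/63 = 14/37
P(Z=1 | obs) = 1/7 / 37/63 = 9/37
P(Z=2 | obs) = 2/9 / 37/63 = 14/37

P(Z=0) = 14/37, P(Z=1) = 9/37, P(Z=2) = 14/37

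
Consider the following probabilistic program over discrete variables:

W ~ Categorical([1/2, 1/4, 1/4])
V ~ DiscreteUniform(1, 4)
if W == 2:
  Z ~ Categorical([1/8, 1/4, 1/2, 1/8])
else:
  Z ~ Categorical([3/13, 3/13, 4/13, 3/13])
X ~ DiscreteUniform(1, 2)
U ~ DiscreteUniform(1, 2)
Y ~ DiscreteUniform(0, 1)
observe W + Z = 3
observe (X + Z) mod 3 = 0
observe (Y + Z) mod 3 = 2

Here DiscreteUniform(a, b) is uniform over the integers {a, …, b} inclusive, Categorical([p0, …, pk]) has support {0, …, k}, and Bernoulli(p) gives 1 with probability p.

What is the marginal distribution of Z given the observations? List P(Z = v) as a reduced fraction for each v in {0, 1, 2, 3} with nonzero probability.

P(Z=1) = 13/29, P(Z=2) = 16/29

Enumerate traces; 16 have nonzero weight after conditioning:
  (W=1, V=1, Z=2, X=1, U=1, Y=0) weight 1/416
  (W=1, V=1, Z=2, X=1, U=2, Y=0) weight 1/416
  (W=1, V=2, Z=2, X=1, U=1, Y=0) weight 1/416
  (W=1, V=2, Z=2, X=1, U=2, Y=0) weight 1/416
  (W=1, V=3, Z=2, X=1, U=1, Y=0) weight 1/416
  (W=1, V=3, Z=2, X=1, U=2, Y=0) weight 1/416
  (W=1, V=4, Z=2, X=1, U=1, Y=0) weight 1/416
  (W=1, V=4, Z=2, X=1, U=2, Y=0) weight 1/416
  (W=2, V=1, Z=1, X=2, U=1, Y=1) weight 1/512
  … 7 more
Group by Z:
  weight(Z=1) = 1/64
  weight(Z=2) = 1/52
Total weight = 1/64 + 1/52 = 29/832
P(Z=1 | obs) = 1/64 / 29/832 = 13/29
P(Z=2 | obs) = 1/52 / 29/832 = 16/29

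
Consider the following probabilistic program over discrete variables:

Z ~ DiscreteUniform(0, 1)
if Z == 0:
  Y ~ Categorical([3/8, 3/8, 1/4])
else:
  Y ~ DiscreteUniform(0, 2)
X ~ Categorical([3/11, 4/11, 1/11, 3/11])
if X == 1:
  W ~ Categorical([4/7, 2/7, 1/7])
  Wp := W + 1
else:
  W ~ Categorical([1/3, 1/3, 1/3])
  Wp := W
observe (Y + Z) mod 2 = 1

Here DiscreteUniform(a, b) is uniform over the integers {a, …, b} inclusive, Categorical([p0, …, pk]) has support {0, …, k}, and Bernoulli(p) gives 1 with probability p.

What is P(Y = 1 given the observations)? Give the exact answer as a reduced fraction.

Enumerate traces; 36 have nonzero weight after conditioning:
  (Z=0, Y=1, X=0, W=0) weight 3/176
  (Z=0, Y=1, X=0, W=1) weight 3/176
  (Z=0, Y=1, X=0, W=2) weight 3/176
  (Z=0, Y=1, X=1, W=0) weight 3/77
  (Z=0, Y=1, X=1, W=1) weight 3/154
  (Z=0, Y=1, X=1, W=2) weight 3/308
  (Z=0, Y=1, X=2, W=0) weight 1/176
  (Z=0, Y=1, X=2, W=1) weight 1/176
  (Z=1, Y=0, X=0, W=0) weight 1/66
  (Z=1, Y=2, X=0, W=0) weight 1/66
  … 26 more
Group by Y:
  weight(Y=0) = 1/6
  weight(Y=1) = 3/16
  weight(Y=2) = 1/6
Total weight = 1/6 + 3/16 + 1/6 = 25/48
P(Y=0 | obs) = 1/6 / 25/48 = 8/25
P(Y=1 | obs) = 3/16 / 25/48 = 9/25
P(Y=2 | obs) = 1/6 / 25/48 = 8/25

P(Y = 1 | obs) = 9/25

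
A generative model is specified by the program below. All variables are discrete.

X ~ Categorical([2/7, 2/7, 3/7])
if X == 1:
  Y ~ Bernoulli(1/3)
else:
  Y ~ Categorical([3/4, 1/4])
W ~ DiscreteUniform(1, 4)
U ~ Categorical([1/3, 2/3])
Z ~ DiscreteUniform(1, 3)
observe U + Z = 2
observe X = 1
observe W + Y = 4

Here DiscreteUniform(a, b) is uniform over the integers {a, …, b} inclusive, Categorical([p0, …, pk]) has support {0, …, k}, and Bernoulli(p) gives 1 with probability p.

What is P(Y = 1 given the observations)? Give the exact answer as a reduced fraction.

P(Y = 1 | obs) = 1/3

Enumerate traces; 4 have nonzero weight after conditioning:
  (X=1, Y=0, W=4, U=0, Z=2) weight 1/189
  (X=1, Y=0, W=4, U=1, Z=1) weight 2/189
  (X=1, Y=1, W=3, U=0, Z=2) weight 1/378
  (X=1, Y=1, W=3, U=1, Z=1) weight 1/189
Group by Y:
  weight(Y=0) = 1/63
  weight(Y=1) = 1/126
Total weight = 1/63 + 1/126 = 1/42
P(Y=0 | obs) = 1/63 / 1/42 = 2/3
P(Y=1 | obs) = 1/126 / 1/42 = 1/3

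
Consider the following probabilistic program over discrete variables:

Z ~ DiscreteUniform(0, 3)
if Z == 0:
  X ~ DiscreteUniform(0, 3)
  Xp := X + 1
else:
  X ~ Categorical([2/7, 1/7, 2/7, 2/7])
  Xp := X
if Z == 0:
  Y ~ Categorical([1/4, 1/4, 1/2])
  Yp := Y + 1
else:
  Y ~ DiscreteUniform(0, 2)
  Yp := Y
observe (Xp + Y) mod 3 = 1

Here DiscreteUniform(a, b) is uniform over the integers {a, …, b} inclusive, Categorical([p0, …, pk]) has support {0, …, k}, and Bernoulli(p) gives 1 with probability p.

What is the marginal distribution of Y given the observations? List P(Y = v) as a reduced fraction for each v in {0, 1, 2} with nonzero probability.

P(Y=0) = 10/49, P(Y=1) = 71/147, P(Y=2) = 46/147

Enumerate traces; 16 have nonzero weight after conditioning:
  (Z=0, X=0, Y=0) weight 1/64
  (Z=0, X=1, Y=2) weight 1/32
  (Z=0, X=2, Y=1) weight 1/64
  (Z=0, X=3, Y=0) weight 1/64
  (Z=1, X=0, Y=1) weight 1/42
  (Z=1, X=1, Y=0) weight 1/84
  (Z=1, X=2, Y=2) weight 1/42
  (Z=1, X=3, Y=1) weight 1/42
  … 8 more
Group by Y:
  weight(Y=0) = 15/224
  weight(Y=1) = 71/448
  weight(Y=2) = 23/224
Total weight = 15/224 + 71/448 + 23/224 = 21/64
P(Y=0 | obs) = 15/224 / 21/64 = 10/49
P(Y=1 | obs) = 71/448 / 21/64 = 71/147
P(Y=2 | obs) = 23/224 / 21/64 = 46/147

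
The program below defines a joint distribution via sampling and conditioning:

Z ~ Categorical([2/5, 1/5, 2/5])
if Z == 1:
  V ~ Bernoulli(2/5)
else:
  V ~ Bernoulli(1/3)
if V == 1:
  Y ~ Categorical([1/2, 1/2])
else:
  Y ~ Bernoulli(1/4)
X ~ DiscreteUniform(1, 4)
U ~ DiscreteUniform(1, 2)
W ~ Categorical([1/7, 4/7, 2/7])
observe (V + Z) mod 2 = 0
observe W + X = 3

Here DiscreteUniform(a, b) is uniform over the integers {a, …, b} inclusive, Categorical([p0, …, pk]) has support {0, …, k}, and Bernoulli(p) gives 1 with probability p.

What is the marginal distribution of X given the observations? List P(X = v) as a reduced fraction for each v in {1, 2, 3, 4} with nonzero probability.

Enumerate traces; 36 have nonzero weight after conditioning:
  (Z=0, V=0, Y=0, X=1, U=1, W=2) weight 1/140
  (Z=0, V=0, Y=0, X=1, U=2, W=2) weight 1/140
  (Z=0, V=0, Y=0, X=2, U=1, W=1) weight 1/70
  (Z=0, V=0, Y=0, X=2, U=2, W=1) weight 1/70
  (Z=0, V=0, Y=0, X=3, U=1, W=0) weight 1/280
  (Z=0, V=0, Y=0, X=3, U=2, W=0) weight 1/280
  (Z=0, V=0, Y=1, X=1, U=1, W=2) weight 1/420
  (Z=0, V=0, Y=1, X=1, U=2, W=2) weight 1/420
  … 28 more
Group by X:
  weight(X=1) = 23/525
  weight(X=2) = 46/525
  weight(X=3) = 23/1050
Total weight = 23/525 + 46/525 + 23/1050 = 23/150
P(X=1 | obs) = 23/525 / 23/150 = 2/7
P(X=2 | obs) = 46/525 / 23/150 = 4/7
P(X=3 | obs) = 23/1050 / 23/150 = 1/7

P(X=1) = 2/7, P(X=2) = 4/7, P(X=3) = 1/7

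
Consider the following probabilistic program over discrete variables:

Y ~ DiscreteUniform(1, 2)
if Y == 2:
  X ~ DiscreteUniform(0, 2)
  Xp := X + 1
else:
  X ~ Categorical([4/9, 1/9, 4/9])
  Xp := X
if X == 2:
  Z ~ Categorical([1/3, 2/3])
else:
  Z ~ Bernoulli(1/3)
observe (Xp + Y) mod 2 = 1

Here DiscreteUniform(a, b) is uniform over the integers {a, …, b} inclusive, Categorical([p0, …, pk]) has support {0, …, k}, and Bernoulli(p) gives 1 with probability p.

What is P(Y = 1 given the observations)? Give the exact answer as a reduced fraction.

P(Y = 1 | obs) = 4/7

Enumerate traces; 8 have nonzero weight after conditioning:
  (Y=1, X=0, Z=0) weight 4/27
  (Y=1, X=0, Z=1) weight 2/27
  (Y=1, X=2, Z=0) weight 2/27
  (Y=1, X=2, Z=1) weight 4/27
  (Y=2, X=0, Z=0) weight 1/9
  (Y=2, X=0, Z=1) weight 1/18
  (Y=2, X=2, Z=0) weight 1/18
  (Y=2, X=2, Z=1) weight 1/9
Group by Y:
  weight(Y=1) = 4/9
  weight(Y=2) = 1/3
Total weight = 4/9 + 1/3 = 7/9
P(Y=1 | obs) = 4/9 / 7/9 = 4/7
P(Y=2 | obs) = 1/3 / 7/9 = 3/7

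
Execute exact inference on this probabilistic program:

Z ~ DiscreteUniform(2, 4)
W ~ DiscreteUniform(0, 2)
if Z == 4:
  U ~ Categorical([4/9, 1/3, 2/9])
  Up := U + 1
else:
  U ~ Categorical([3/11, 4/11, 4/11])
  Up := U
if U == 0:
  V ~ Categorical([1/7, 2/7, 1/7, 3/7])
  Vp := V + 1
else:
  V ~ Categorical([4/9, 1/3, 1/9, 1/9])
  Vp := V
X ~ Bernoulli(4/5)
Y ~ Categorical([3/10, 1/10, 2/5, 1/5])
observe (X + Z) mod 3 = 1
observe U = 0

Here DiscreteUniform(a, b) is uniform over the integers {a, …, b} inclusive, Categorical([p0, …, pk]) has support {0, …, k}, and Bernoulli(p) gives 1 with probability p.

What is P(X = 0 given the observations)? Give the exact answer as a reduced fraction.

P(X = 0 | obs) = 11/38

Enumerate traces; 96 have nonzero weight after conditioning:
  (Z=3, W=0, U=0, V=0, X=1, Y=0) weight 2/1925
  (Z=3, W=0, U=0, V=0, X=1, Y=1) weight 2/5775
  (Z=3, W=0, U=0, V=0, X=1, Y=2) weight 8/5775
  (Z=3, W=0, U=0, V=0, X=1, Y=3) weight 4/5775
  (Z=3, W=0, U=0, V=1, X=1, Y=0) weight 4/1925
  (Z=3, W=0, U=0, V=1, X=1, Y=1) weight 4/5775
  (Z=3, W=0, U=0, V=1, X=1, Y=2) weight 16/5775
  (Z=3, W=0, U=0, V=1, X=1, Y=3) weight 8/5775
  (Z=4, W=0, U=0, V=0, X=0, Y=0) weight 2/4725
  … 87 more
Group by X:
  weight(X=0) = 4/135
  weight(X=1) = 4/55
Total weight = 4/135 + 4/55 = 152/1485
P(X=0 | obs) = 4/135 / 152/1485 = 11/38
P(X=1 | obs) = 4/55 / 152/1485 = 27/38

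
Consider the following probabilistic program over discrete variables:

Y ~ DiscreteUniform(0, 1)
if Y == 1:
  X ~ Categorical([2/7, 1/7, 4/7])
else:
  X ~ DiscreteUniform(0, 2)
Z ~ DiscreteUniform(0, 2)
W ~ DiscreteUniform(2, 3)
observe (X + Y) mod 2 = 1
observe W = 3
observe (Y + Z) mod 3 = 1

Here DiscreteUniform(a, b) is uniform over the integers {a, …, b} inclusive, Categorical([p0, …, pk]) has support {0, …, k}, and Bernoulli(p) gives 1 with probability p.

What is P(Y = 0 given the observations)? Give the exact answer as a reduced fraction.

P(Y = 0 | obs) = 7/25

Enumerate traces; 3 have nonzero weight after conditioning:
  (Y=0, X=1, Z=1, W=3) weight 1/36
  (Y=1, X=0, Z=0, W=3) weight 1/42
  (Y=1, X=2, Z=0, W=3) weight 1/21
Group by Y:
  weight(Y=0) = 1/36
  weight(Y=1) = 1/14
Total weight = 1/36 + 1/14 = 25/252
P(Y=0 | obs) = 1/36 / 25/252 = 7/25
P(Y=1 | obs) = 1/14 / 25/252 = 18/25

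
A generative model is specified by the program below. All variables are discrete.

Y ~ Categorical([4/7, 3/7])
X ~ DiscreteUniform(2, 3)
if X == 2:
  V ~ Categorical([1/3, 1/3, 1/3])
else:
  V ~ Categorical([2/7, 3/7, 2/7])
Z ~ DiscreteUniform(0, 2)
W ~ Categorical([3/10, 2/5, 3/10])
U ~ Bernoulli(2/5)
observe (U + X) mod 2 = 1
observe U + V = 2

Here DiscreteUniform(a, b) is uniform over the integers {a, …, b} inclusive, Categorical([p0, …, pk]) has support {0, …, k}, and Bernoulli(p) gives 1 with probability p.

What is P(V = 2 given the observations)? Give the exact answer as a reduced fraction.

P(V = 2 | obs) = 9/16

Enumerate traces; 36 have nonzero weight after conditioning:
  (Y=0, X=2, V=1, Z=0, W=0, U=1) weight 2/525
  (Y=0, X=2, V=1, Z=0, W=1, U=1) weight 8/1575
  (Y=0, X=2, V=1, Z=0, W=2, U=1) weight 2/525
  (Y=0, X=2, V=1, Z=1, W=0, U=1) weight 2/525
  (Y=0, X=2, V=1, Z=1, W=1, U=1) weight 8/1575
  (Y=0, X=2, V=1, Z=1, W=2, U=1) weight 2/525
  (Y=0, X=2, V=1, Z=2, W=0, U=1) weight 2/525
  (Y=0, X=2, V=1, Z=2, W=1, U=1) weight 8/1575
  (Y=0, X=3, V=2, Z=0, W=0, U=0) weight 6/1225
  … 27 more
Group by V:
  weight(V=1) = 1/15
  weight(V=2) = 3/35
Total weight = 1/15 + 3/35 = 16/105
P(V=1 | obs) = 1/15 / 16/105 = 7/16
P(V=2 | obs) = 3/35 / 16/105 = 9/16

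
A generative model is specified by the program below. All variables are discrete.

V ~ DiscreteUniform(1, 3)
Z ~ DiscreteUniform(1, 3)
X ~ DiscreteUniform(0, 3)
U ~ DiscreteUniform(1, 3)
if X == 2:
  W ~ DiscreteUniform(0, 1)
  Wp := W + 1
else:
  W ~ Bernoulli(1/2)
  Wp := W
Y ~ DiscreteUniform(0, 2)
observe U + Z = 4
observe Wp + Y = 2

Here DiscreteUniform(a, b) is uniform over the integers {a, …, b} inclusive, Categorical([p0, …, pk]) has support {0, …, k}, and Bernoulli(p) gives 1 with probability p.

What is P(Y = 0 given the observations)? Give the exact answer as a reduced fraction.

P(Y = 0 | obs) = 1/8

Enumerate traces; 72 have nonzero weight after conditioning:
  (V=1, Z=1, X=0, U=3, W=0, Y=2) weight 1/648
  (V=1, Z=1, X=0, U=3, W=1, Y=1) weight 1/648
  (V=1, Z=1, X=1, U=3, W=0, Y=2) weight 1/648
  (V=1, Z=1, X=1, U=3, W=1, Y=1) weight 1/648
  (V=1, Z=1, X=2, U=3, W=0, Y=1) weight 1/648
  (V=1, Z=1, X=2, U=3, W=1, Y=0) weight 1/648
  (V=1, Z=1, X=3, U=3, W=0, Y=2) weight 1/648
  (V=1, Z=1, X=3, U=3, W=1, Y=1) weight 1/648
  … 64 more
Group by Y:
  weight(Y=0) = 1/72
  weight(Y=1) = 1/18
  weight(Y=2) = 1/24
Total weight = 1/72 + 1/18 + 1/24 = 1/9
P(Y=0 | obs) = 1/72 / 1/9 = 1/8
P(Y=1 | obs) = 1/18 / 1/9 = 1/2
P(Y=2 | obs) = 1/24 / 1/9 = 3/8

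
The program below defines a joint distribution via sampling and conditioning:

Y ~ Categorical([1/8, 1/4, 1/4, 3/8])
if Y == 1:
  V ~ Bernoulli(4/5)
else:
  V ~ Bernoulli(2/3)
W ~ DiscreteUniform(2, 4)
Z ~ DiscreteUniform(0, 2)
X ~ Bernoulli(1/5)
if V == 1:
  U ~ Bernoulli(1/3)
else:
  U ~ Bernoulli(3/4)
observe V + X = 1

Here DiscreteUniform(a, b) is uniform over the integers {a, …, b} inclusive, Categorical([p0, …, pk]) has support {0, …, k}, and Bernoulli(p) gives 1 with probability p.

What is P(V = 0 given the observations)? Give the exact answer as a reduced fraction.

Enumerate traces; 144 have nonzero weight after conditioning:
  (Y=0, V=0, W=2, Z=0, X=1, U=0) weight 1/4320
  (Y=0, V=0, W=2, Z=0, X=1, U=1) weight 1/1440
  (Y=0, V=0, W=2, Z=1, X=1, U=0) weight 1/4320
  (Y=0, V=0, W=2, Z=1, X=1, U=1) weight 1/1440
  (Y=0, V=0, W=2, Z=2, X=1, U=0) weight 1/4320
  (Y=0, V=0, W=2, Z=2, X=1, U=1) weight 1/1440
  (Y=0, V=0, W=3, Z=0, X=1, U=0) weight 1/4320
  (Y=0, V=0, W=3, Z=0, X=1, U=1) weight 1/1440
  (Y=0, V=1, W=2, Z=0, X=0, U=0) weight 2/405
  … 135 more
Group by V:
  weight(V=0) = 3/50
  weight(V=1) = 14/25
Total weight = 3/50 + 14/25 = 31/50
P(V=0 | obs) = 3/50 / 31/50 = 3/31
P(V=1 | obs) = 14/25 / 31/50 = 28/31

P(V = 0 | obs) = 3/31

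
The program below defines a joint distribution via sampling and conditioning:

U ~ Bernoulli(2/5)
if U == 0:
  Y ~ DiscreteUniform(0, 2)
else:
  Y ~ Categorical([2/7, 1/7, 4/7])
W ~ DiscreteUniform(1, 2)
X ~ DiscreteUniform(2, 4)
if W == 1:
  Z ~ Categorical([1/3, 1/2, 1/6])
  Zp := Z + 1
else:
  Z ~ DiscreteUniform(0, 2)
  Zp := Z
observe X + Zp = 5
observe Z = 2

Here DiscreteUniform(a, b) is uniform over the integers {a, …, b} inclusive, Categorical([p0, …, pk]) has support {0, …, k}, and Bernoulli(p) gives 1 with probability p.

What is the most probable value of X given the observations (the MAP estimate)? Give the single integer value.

Enumerate traces; 12 have nonzero weight after conditioning:
  (U=0, Y=0, W=1, X=2, Z=2) weight 1/180
  (U=0, Y=0, W=2, X=3, Z=2) weight 1/90
  (U=0, Y=1, W=1, X=2, Z=2) weight 1/180
  (U=0, Y=1, W=2, X=3, Z=2) weight 1/90
  (U=0, Y=2, W=1, X=2, Z=2) weight 1/180
  (U=0, Y=2, W=2, X=3, Z=2) weight 1/90
  (U=1, Y=0, W=1, X=2, Z=2) weight 1/315
  (U=1, Y=0, W=2, X=3, Z=2) weight 2/315
  … 4 more
Group by X:
  weight(X=2) = 1/36
  weight(X=3) = 1/18
Total weight = 1/36 + 1/18 = 1/12
P(X=2 | obs) = 1/36 / 1/12 = 1/3
P(X=3 | obs) = 1/18 / 1/12 = 2/3
argmax = 3

argmax_v P(X = v | obs) = 3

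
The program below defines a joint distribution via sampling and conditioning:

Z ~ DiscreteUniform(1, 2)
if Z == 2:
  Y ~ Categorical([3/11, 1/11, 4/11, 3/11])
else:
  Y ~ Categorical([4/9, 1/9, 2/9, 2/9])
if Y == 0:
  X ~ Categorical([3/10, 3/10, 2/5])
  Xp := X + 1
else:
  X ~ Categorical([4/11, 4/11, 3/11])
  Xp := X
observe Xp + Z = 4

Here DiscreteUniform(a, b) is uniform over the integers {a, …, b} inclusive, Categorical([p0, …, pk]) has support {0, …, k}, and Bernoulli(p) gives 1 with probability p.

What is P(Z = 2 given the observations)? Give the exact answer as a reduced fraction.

Enumerate traces; 5 have nonzero weight after conditioning:
  (Z=1, Y=0, X=2) weight 4/45
  (Z=2, Y=0, X=1) weight 9/220
  (Z=2, Y=1, X=2) weight 3/242
  (Z=2, Y=2, X=2) weight 6/121
  (Z=2, Y=3, X=2) weight 9/242
Group by Z:
  weight(Z=1) = 4/45
  weight(Z=2) = 339/2420
Total weight = 4/45 + 339/2420 = 4987/21780
P(Z=1 | obs) = 4/45 / 4987/21780 = 1936/4987
P(Z=2 | obs) = 339/2420 / 4987/21780 = 3051/4987

P(Z = 2 | obs) = 3051/4987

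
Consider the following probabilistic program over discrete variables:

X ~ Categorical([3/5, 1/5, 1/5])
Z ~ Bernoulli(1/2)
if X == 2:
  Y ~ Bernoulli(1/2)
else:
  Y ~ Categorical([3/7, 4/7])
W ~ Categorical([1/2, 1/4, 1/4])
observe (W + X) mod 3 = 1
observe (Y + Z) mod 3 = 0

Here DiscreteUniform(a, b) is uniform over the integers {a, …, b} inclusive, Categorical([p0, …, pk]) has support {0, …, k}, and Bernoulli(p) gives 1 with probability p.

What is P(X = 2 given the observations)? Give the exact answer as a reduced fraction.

P(X = 2 | obs) = 7/37

Enumerate traces; 3 have nonzero weight after conditioning:
  (X=0, Z=0, Y=0, W=1) weight 9/280
  (X=1, Z=0, Y=0, W=0) weight 3/140
  (X=2, Z=0, Y=0, W=2) weight 1/80
Group by X:
  weight(X=0) = 9/280
  weight(X=1) = 3/140
  weight(X=2) = 1/80
Total weight = 9/280 + 3/140 + 1/80 = 37/560
P(X=0 | obs) = 9/280 / 37/560 = 18/37
P(X=1 | obs) = 3/140 / 37/560 = 12/37
P(X=2 | obs) = 1/80 / 37/560 = 7/37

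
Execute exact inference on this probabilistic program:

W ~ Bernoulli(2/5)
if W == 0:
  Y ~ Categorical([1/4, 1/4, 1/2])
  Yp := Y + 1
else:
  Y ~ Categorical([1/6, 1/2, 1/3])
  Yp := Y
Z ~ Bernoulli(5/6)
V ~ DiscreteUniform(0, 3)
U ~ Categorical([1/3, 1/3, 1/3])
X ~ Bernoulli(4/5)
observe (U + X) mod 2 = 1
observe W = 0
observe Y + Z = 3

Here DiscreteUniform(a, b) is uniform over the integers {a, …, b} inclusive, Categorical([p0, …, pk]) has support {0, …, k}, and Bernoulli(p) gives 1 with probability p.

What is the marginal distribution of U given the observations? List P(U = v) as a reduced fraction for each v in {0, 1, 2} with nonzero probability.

Enumerate traces; 12 have nonzero weight after conditioning:
  (W=0, Y=2, Z=1, V=0, U=0, X=1) weight 1/60
  (W=0, Y=2, Z=1, V=0, U=1, X=0) weight 1/240
  (W=0, Y=2, Z=1, V=0, U=2, X=1) weight 1/60
  (W=0, Y=2, Z=1, V=1, U=0, X=1) weight 1/60
  (W=0, Y=2, Z=1, V=1, U=1, X=0) weight 1/240
  (W=0, Y=2, Z=1, V=1, U=2, X=1) weight 1/60
  (W=0, Y=2, Z=1, V=2, U=0, X=1) weight 1/60
  (W=0, Y=2, Z=1, V=2, U=1, X=0) weight 1/240
  … 4 more
Group by U:
  weight(U=0) = 1/15
  weight(U=1) = 1/60
  weight(U=2) = 1/15
Total weight = 1/15 + 1/60 + 1/15 = 3/20
P(U=0 | obs) = 1/15 / 3/20 = 4/9
P(U=1 | obs) = 1/60 / 3/20 = 1/9
P(U=2 | obs) = 1/15 / 3/20 = 4/9

P(U=0) = 4/9, P(U=1) = 1/9, P(U=2) = 4/9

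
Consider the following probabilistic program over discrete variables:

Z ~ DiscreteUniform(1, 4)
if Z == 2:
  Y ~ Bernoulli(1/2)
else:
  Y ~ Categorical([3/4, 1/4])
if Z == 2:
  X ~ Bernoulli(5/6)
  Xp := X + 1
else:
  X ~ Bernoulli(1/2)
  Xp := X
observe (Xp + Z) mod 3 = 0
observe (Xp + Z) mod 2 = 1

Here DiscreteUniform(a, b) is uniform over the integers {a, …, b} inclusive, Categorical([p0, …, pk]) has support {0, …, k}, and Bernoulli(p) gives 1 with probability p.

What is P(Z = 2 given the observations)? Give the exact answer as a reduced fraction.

Enumerate traces; 4 have nonzero weight after conditioning:
  (Z=2, Y=0, X=0) weight 1/48
  (Z=2, Y=1, X=0) weight 1/48
  (Z=3, Y=0, X=0) weight 3/32
  (Z=3, Y=1, X=0) weight 1/32
Group by Z:
  weight(Z=2) = 1/24
  weight(Z=3) = 1/8
Total weight = 1/24 + 1/8 = 1/6
P(Z=2 | obs) = 1/24 / 1/6 = 1/4
P(Z=3 | obs) = 1/8 / 1/6 = 3/4

P(Z = 2 | obs) = 1/4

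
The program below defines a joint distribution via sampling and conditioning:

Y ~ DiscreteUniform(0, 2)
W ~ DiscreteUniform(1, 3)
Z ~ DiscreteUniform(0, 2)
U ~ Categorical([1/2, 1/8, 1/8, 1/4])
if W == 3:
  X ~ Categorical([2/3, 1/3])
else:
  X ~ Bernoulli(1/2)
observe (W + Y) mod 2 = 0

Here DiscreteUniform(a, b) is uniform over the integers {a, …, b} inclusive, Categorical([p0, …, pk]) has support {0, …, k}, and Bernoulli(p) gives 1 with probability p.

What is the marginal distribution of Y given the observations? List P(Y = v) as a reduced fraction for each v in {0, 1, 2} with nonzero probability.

Enumerate traces; 96 have nonzero weight after conditioning:
  (Y=0, W=2, Z=0, U=0, X=0) weight 1/108
  (Y=0, W=2, Z=0, U=0, X=1) weight 1/108
  (Y=0, W=2, Z=0, U=1, X=0) weight 1/432
  (Y=0, W=2, Z=0, U=1, X=1) weight 1/432
  (Y=0, W=2, Z=0, U=2, X=0) weight 1/432
  (Y=0, W=2, Z=0, U=2, X=1) weight 1/432
  (Y=0, W=2, Z=0, U=3, X=0) weight 1/216
  (Y=0, W=2, Z=0, U=3, X=1) weight 1/216
  (Y=1, W=1, Z=0, U=0, X=0) weight 1/108
  (Y=2, W=2, Z=0, U=0, X=0) weight 1/108
  … 86 more
Group by Y:
  weight(Y=0) = 1/9
  weight(Y=1) = 2/9
  weight(Y=2) = 1/9
Total weight = 1/9 + 2/9 + 1/9 = 4/9
P(Y=0 | obs) = 1/9 / 4/9 = 1/4
P(Y=1 | obs) = 2/9 / 4/9 = 1/2
P(Y=2 | obs) = 1/9 / 4/9 = 1/4

P(Y=0) = 1/4, P(Y=1) = 1/2, P(Y=2) = 1/4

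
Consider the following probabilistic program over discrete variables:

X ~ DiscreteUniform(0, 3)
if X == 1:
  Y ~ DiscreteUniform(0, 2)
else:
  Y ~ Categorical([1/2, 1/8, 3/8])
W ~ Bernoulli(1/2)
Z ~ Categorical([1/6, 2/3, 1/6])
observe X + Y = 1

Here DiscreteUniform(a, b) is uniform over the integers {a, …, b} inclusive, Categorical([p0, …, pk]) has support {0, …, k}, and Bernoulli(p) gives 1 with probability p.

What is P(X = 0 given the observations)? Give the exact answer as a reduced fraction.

Enumerate traces; 12 have nonzero weight after conditioning:
  (X=0, Y=1, W=0, Z=0) weight 1/384
  (X=0, Y=1, W=0, Z=1) weight 1/96
  (X=0, Y=1, W=0, Z=2) weight 1/384
  (X=0, Y=1, W=1, Z=0) weight 1/384
  (X=0, Y=1, W=1, Z=1) weight 1/96
  (X=0, Y=1, W=1, Z=2) weight 1/384
  (X=1, Y=0, W=0, Z=0) weight 1/144
  (X=1, Y=0, W=0, Z=1) weight 1/36
  … 4 more
Group by X:
  weight(X=0) = 1/32
  weight(X=1) = 1/12
Total weight = 1/32 + 1/12 = 11/96
P(X=0 | obs) = 1/32 / 11/96 = 3/11
P(X=1 | obs) = 1/12 / 11/96 = 8/11

P(X = 0 | obs) = 3/11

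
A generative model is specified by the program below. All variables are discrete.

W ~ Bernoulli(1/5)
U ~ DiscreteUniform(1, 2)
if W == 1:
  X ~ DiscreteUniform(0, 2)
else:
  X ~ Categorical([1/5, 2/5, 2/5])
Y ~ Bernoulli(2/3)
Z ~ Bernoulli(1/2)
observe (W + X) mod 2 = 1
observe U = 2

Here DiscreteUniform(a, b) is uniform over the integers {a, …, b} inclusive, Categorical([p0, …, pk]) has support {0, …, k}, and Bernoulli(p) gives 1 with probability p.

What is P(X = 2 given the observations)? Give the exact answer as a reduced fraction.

P(X = 2 | obs) = 5/34

Enumerate traces; 12 have nonzero weight after conditioning:
  (W=0, U=2, X=1, Y=0, Z=0) weight 2/75
  (W=0, U=2, X=1, Y=0, Z=1) weight 2/75
  (W=0, U=2, X=1, Y=1, Z=0) weight 4/75
  (W=0, U=2, X=1, Y=1, Z=1) weight 4/75
  (W=1, U=2, X=0, Y=0, Z=0) weight 1/180
  (W=1, U=2, X=0, Y=0, Z=1) weight 1/180
  (W=1, U=2, X=0, Y=1, Z=0) weight 1/90
  (W=1, U=2, X=0, Y=1, Z=1) weight 1/90
  (W=1, U=2, X=2, Y=0, Z=0) weight 1/180
  … 3 more
Group by X:
  weight(X=0) = 1/30
  weight(X=1) = 4/25
  weight(X=2) = 1/30
Total weight = 1/30 + 4/25 + 1/30 = 17/75
P(X=0 | obs) = 1/30 / 17/75 = 5/34
P(X=1 | obs) = 4/25 / 17/75 = 12/17
P(X=2 | obs) = 1/30 / 17/75 = 5/34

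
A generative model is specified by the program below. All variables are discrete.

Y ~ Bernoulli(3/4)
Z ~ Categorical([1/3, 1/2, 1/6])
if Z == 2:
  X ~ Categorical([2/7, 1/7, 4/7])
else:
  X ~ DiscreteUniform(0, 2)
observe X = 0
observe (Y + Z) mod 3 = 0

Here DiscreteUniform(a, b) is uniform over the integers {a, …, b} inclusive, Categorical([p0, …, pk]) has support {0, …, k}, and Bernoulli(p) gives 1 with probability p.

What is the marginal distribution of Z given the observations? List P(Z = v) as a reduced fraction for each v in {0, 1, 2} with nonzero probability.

Enumerate traces; 2 have nonzero weight after conditioning:
  (Y=0, Z=0, X=0) weight 1/36
  (Y=1, Z=2, X=0) weight 1/28
Group by Z:
  weight(Z=0) = 1/36
  weight(Z=2) = 1/28
Total weight = 1/36 + 1/28 = 4/63
P(Z=0 | obs) = 1/36 / 4/63 = 7/16
P(Z=2 | obs) = 1/28 / 4/63 = 9/16

P(Z=0) = 7/16, P(Z=2) = 9/16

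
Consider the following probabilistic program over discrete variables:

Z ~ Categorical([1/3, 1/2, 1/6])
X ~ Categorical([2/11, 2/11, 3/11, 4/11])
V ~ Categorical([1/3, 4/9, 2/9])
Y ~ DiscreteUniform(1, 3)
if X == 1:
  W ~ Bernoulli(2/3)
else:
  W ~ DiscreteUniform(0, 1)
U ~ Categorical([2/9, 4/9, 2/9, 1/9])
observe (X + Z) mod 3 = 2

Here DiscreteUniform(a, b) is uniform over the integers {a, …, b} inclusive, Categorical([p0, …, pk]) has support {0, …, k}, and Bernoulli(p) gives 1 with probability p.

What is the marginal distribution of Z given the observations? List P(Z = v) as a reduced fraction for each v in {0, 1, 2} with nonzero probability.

P(Z=0) = 1/3, P(Z=1) = 1/3, P(Z=2) = 1/3

Enumerate traces; 288 have nonzero weight after conditioning:
  (Z=0, X=2, V=0, Y=1, W=0, U=0) weight 1/891
  (Z=0, X=2, V=0, Y=1, W=0, U=1) weight 2/891
  (Z=0, X=2, V=0, Y=1, W=0, U=2) weight 1/891
  (Z=0, X=2, V=0, Y=1, W=0, U=3) weight 1/1782
  (Z=0, X=2, V=0, Y=1, W=1, U=0) weight 1/891
  (Z=0, X=2, V=0, Y=1, W=1, U=1) weight 2/891
  (Z=0, X=2, V=0, Y=1, W=1, U=2) weight 1/891
  (Z=0, X=2, V=0, Y=1, W=1, U=3) weight 1/1782
  (Z=1, X=1, V=0, Y=1, W=0, U=0) weight 2/2673
  (Z=2, X=0, V=0, Y=1, W=0, U=0) weight 1/2673
  … 278 more
Group by Z:
  weight(Z=0) = 1/11
  weight(Z=1) = 1/11
  weight(Z=2) = 1/11
Total weight = 1/11 + 1/11 + 1/11 = 3/11
P(Z=0 | obs) = 1/11 / 3/11 = 1/3
P(Z=1 | obs) = 1/11 / 3/11 = 1/3
P(Z=2 | obs) = 1/11 / 3/11 = 1/3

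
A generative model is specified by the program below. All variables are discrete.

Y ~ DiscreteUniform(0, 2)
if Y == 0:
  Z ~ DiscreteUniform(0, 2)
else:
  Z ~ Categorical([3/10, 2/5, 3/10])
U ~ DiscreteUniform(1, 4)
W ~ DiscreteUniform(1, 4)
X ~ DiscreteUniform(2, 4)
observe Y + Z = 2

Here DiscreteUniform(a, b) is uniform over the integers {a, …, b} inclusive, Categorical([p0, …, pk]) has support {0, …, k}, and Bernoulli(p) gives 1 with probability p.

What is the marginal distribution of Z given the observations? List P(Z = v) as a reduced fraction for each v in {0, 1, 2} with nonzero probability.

P(Z=0) = 9/31, P(Z=1) = 12/31, P(Z=2) = 10/31

Enumerate traces; 144 have nonzero weight after conditioning:
  (Y=0, Z=2, U=1, W=1, X=2) weight 1/432
  (Y=0, Z=2, U=1, W=1, X=3) weight 1/432
  (Y=0, Z=2, U=1, W=1, X=4) weight 1/432
  (Y=0, Z=2, U=1, W=2, X=2) weight 1/432
  (Y=0, Z=2, U=1, W=2, X=3) weight 1/432
  (Y=0, Z=2, U=1, W=2, X=4) weight 1/432
  (Y=0, Z=2, U=1, W=3, X=2) weight 1/432
  (Y=0, Z=2, U=1, W=3, X=3) weight 1/432
  (Y=1, Z=1, U=1, W=1, X=2) weight 1/360
  (Y=2, Z=0, U=1, W=1, X=2) weight 1/480
  … 134 more
Group by Z:
  weight(Z=0) = 1/10
  weight(Z=1) = 2/15
  weight(Z=2) = 1/9
Total weight = 1/10 + 2/15 + 1/9 = 31/90
P(Z=0 | obs) = 1/10 / 31/90 = 9/31
P(Z=1 | obs) = 2/15 / 31/90 = 12/31
P(Z=2 | obs) = 1/9 / 31/90 = 10/31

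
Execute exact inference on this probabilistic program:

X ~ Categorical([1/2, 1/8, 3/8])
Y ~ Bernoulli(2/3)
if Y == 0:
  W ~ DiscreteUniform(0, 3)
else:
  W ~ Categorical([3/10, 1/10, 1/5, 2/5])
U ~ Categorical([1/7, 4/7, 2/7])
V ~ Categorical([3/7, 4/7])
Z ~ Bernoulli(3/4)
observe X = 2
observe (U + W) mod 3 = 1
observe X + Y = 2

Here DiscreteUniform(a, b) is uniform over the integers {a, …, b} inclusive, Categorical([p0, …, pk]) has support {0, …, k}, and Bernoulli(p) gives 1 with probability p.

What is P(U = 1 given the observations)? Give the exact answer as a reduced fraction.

Enumerate traces; 16 have nonzero weight after conditioning:
  (X=2, Y=0, W=0, U=1, V=0, Z=0) weight 3/1568
  (X=2, Y=0, W=0, U=1, V=0, Z=1) weight 9/1568
  (X=2, Y=0, W=0, U=1, V=1, Z=0) weight 1/392
  (X=2, Y=0, W=0, U=1, V=1, Z=1) weight 3/392
  (X=2, Y=0, W=1, U=0, V=0, Z=0) weight 3/6272
  (X=2, Y=0, W=1, U=0, V=0, Z=1) weight 9/6272
  (X=2, Y=0, W=1, U=0, V=1, Z=0) weight 1/1568
  (X=2, Y=0, W=1, U=0, V=1, Z=1) weight 3/1568
  (X=2, Y=0, W=2, U=2, V=0, Z=0) weight 3/3136
  … 7 more
Group by U:
  weight(U=0) = 1/224
  weight(U=1) = 1/28
  weight(U=2) = 1/112
Total weight = 1/224 + 1/28 + 1/112 = 11/224
P(U=0 | obs) = 1/224 / 11/224 = 1/11
P(U=1 | obs) = 1/28 / 11/224 = 8/11
P(U=2 | obs) = 1/112 / 11/224 = 2/11

P(U = 1 | obs) = 8/11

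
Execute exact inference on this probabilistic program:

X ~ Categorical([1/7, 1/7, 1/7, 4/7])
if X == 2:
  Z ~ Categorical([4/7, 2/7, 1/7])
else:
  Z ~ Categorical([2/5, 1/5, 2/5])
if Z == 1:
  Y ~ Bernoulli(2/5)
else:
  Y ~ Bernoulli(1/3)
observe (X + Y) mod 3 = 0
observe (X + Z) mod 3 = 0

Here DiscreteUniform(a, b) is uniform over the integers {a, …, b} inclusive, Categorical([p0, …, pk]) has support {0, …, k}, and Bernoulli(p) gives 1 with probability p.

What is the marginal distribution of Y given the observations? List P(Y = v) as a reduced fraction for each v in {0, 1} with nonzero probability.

P(Y=0) = 35/38, P(Y=1) = 3/38

Enumerate traces; 3 have nonzero weight after conditioning:
  (X=0, Z=0, Y=0) weight 4/105
  (X=2, Z=1, Y=1) weight 4/245
  (X=3, Z=0, Y=0) weight 16/105
Group by Y:
  weight(Y=0) = 4/21
  weight(Y=1) = 4/245
Total weight = 4/21 + 4/245 = 152/735
P(Y=0 | obs) = 4/21 / 152/735 = 35/38
P(Y=1 | obs) = 4/245 / 152/735 = 3/38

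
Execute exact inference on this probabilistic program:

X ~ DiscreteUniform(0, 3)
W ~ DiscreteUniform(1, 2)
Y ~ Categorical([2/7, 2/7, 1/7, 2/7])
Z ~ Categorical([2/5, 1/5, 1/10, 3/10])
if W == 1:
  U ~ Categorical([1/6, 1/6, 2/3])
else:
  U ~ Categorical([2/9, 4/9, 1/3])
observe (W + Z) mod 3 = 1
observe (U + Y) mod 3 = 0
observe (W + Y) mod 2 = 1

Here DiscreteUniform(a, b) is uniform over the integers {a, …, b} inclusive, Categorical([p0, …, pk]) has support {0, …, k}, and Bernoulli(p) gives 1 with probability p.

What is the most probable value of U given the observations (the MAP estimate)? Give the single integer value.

Enumerate traces; 24 have nonzero weight after conditioning:
  (X=0, W=1, Y=0, Z=0, U=0) weight 1/420
  (X=0, W=1, Y=0, Z=3, U=0) weight 1/560
  (X=0, W=1, Y=2, Z=0, U=1) weight 1/840
  (X=0, W=1, Y=2, Z=3, U=1) weight 1/1120
  (X=0, W=2, Y=1, Z=2, U=2) weight 1/840
  (X=0, W=2, Y=3, Z=2, U=0) weight 1/1260
  (X=1, W=1, Y=0, Z=0, U=0) weight 1/420
  (X=1, W=1, Y=0, Z=3, U=0) weight 1/560
  … 16 more
Group by U:
  weight(U=0) = 5/252
  weight(U=1) = 1/120
  weight(U=2) = 1/210
Total weight = 5/252 + 1/120 + 1/210 = 83/2520
P(U=0 | obs) = 5/252 / 83/2520 = 50/83
P(U=1 | obs) = 1/120 / 83/2520 = 21/83
P(U=2 | obs) = 1/210 / 83/2520 = 12/83
argmax = 0

argmax_v P(U = v | obs) = 0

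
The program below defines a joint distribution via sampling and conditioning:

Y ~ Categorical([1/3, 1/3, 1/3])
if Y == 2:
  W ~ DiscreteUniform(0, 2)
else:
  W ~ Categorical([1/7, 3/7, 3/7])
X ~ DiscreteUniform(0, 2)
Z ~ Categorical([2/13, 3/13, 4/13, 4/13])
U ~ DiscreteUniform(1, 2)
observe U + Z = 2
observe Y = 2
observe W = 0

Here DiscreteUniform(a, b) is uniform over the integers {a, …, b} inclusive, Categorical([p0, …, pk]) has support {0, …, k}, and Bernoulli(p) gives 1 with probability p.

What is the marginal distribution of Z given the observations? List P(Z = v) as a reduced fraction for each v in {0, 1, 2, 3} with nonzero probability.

Enumerate traces; 6 have nonzero weight after conditioning:
  (Y=2, W=0, X=0, Z=0, U=2) weight 1/351
  (Y=2, W=0, X=0, Z=1, U=1) weight 1/234
  (Y=2, W=0, X=1, Z=0, U=2) weight 1/351
  (Y=2, W=0, X=1, Z=1, U=1) weight 1/234
  (Y=2, W=0, X=2, Z=0, U=2) weight 1/351
  (Y=2, W=0, X=2, Z=1, U=1) weight 1/234
Group by Z:
  weight(Z=0) = 1/117
  weight(Z=1) = 1/78
Total weight = 1/117 + 1/78 = 5/234
P(Z=0 | obs) = 1/117 / 5/234 = 2/5
P(Z=1 | obs) = 1/78 / 5/234 = 3/5

P(Z=0) = 2/5, P(Z=1) = 3/5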